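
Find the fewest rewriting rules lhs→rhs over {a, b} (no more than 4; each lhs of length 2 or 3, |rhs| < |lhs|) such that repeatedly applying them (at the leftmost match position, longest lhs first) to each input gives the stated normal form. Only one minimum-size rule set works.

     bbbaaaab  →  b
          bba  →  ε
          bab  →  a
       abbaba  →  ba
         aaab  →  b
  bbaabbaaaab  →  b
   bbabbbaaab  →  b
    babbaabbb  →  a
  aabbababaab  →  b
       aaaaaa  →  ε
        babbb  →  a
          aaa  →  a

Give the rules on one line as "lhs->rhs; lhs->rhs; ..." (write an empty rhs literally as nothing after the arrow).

  | bbbaaaab => bbaaaab => aaaaab => aaab => ab => b
  | bba => aa => ε
  | bab => bb => a
  | abbaba => bbaba => aaba => ba

aa->; ab->b; bb->a; bbb->bb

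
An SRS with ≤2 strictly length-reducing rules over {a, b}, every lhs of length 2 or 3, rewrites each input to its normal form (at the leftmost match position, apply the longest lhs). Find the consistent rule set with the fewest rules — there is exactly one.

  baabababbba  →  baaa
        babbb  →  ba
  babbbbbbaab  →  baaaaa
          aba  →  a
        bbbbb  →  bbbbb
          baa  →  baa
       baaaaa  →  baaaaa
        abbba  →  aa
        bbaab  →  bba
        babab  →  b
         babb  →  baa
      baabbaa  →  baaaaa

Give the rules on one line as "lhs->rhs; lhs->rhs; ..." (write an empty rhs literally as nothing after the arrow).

ab->; abb->aa

  | baabababbba => baababbba => baabbba => baaaba => baaa
  | babbb => baab => ba
  | babbbbbbaab => baabbbbaab => baaabbaab => baaaaaab => baaaaa
  | aba => a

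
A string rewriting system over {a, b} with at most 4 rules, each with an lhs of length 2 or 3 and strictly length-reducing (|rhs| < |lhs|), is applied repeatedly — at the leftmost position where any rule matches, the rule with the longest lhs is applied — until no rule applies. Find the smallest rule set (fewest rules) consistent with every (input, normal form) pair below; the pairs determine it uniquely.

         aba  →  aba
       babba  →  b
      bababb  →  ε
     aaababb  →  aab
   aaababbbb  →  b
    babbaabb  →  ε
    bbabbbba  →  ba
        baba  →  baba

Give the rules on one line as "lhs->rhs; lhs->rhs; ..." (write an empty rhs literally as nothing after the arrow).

abb->b; bb->; bba->b

  | aba
  | babba => bba => b
  | bababb => babb => bb => ε
  | aaababb => aaabb => aab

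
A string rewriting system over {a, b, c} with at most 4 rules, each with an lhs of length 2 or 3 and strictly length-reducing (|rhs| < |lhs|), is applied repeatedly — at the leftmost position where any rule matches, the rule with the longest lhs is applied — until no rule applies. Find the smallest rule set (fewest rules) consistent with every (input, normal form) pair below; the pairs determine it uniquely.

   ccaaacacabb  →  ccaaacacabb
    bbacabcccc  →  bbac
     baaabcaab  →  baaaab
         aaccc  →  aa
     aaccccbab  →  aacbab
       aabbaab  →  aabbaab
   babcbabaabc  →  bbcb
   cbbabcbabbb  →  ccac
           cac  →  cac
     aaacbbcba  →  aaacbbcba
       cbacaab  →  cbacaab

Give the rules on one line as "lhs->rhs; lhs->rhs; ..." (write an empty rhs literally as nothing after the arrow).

  | ccaaacacabb
  | bbacabcccc => bbacccc => bbac
  | baaabcaab => baaaab
  | aaccc => aa

aba->cb; abc->; bbb->c; ccc->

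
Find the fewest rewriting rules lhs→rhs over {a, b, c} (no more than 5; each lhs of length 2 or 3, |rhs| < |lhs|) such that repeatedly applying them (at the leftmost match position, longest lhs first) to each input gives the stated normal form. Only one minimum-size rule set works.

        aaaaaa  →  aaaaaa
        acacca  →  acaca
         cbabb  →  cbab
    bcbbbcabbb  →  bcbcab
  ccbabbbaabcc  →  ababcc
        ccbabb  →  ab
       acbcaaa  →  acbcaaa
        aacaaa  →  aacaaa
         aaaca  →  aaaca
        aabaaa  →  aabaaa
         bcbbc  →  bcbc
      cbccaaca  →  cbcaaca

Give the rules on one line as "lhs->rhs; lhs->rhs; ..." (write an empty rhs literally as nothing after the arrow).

bb->b; bba->b; cca->ca; ccb->

  | aaaaaa
  | acacca => acaca
  | cbabb => cbab
  | bcbbbcabbb => bcbbcabbb => bcbcabbb => bcbcabb => bcbcab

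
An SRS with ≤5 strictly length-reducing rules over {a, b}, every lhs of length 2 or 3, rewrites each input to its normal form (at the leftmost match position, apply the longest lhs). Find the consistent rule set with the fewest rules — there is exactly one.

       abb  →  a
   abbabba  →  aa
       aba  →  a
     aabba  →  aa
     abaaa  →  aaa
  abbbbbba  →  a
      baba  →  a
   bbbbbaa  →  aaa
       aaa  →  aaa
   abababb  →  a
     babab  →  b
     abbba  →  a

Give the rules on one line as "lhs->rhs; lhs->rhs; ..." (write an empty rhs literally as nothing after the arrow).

  | abb => bb => a
  | abbabba => bbabba => aabba => abba => bba => aa
  | aba => ba => a
  | aabba => abba => bba => aa

ab->b; ba->a; bb->a; bbb->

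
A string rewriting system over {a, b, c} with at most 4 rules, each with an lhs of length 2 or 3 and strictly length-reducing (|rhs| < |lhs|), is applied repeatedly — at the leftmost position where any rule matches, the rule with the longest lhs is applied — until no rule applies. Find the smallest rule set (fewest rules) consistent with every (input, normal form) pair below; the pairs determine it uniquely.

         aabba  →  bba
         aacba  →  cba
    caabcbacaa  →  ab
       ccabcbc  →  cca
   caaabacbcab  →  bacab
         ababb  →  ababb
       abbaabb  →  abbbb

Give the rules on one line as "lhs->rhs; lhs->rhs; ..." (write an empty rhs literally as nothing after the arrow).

  | aabba => bba
  | aacba => cba
  | caabcbacaa => abcbacaa => abacaa => abaa => ab
  | ccabcbc => ccabc => cca

aa->; bc->; caa->a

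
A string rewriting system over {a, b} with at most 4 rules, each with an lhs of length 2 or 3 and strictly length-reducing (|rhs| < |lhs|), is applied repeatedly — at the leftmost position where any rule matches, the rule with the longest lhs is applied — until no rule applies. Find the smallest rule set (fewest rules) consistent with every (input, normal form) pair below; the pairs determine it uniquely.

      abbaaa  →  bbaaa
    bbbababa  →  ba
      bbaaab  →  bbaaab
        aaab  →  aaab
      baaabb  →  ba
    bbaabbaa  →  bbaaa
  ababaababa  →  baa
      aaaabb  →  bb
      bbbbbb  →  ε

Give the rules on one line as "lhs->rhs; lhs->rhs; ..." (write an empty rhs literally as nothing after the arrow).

aba->; abb->bb; bab->ba; bbb->

  | abbaaa => bbaaa
  | bbbababa => ababa => ba
  | bbaaab
  | aaab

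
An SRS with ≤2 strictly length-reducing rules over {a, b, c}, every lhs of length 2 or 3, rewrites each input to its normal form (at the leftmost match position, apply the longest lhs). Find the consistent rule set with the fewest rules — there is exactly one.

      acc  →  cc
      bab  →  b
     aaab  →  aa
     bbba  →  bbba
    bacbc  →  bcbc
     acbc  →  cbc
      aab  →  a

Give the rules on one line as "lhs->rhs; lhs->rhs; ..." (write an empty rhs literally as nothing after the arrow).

  | acc => cc
  | bab => b
  | aaab => aa
  | bbba

ab->; ac->c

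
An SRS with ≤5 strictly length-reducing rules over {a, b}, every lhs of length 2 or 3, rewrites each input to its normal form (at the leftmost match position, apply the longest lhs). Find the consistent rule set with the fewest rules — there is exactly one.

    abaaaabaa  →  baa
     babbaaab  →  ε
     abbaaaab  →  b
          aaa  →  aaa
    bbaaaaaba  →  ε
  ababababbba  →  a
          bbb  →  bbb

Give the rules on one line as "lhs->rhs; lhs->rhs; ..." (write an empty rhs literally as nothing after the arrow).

aab->ab; ab->; aba->ab; bba->a

  | abaaaabaa => abaaabaa => abaabaa => ababaa => abbaa => baa
  | babbaaab => bbaaab => aaab => aab => ab => ε
  | abbaaaab => baaaab => baaab => baab => bab => b
  | aaa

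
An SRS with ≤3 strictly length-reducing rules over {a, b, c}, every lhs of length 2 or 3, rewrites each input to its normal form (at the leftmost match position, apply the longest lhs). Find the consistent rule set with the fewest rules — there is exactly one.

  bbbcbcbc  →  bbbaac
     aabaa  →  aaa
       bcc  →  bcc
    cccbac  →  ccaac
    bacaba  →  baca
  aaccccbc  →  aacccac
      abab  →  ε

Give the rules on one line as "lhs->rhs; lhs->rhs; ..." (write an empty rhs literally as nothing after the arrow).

ab->; cb->a

  | bbbcbcbc => bbbacbc => bbbaac
  | aabaa => aaa
  | bcc
  | cccbac => ccaac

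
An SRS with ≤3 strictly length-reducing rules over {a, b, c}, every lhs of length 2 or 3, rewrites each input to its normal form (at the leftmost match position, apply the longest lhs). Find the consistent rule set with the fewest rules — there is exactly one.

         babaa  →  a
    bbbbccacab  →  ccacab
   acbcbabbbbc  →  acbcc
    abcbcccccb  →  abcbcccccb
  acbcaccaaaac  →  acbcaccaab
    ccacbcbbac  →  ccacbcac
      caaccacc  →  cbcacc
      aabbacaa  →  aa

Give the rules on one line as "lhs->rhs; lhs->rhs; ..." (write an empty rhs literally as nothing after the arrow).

  | babaa => baa => a
  | bbbbccacab => bbccacab => ccacab
  | acbcbabbbbc => acbcbbbbc => acbcbbc => acbcc
  | abcbcccccb

aac->b; ba->; bb->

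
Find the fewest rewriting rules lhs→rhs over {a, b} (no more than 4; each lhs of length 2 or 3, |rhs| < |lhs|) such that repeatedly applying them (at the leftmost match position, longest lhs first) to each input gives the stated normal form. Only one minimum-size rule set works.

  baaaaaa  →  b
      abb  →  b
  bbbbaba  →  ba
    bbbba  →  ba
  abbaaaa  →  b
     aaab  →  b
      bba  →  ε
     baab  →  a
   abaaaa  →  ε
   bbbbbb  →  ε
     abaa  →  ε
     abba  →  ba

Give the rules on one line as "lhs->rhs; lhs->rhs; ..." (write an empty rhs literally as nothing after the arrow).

  | baaaaaa => baaaaa => baaaa => baaa => baa => b
  | abb => b
  | bbbbaba => abbaba => baba => ba
  | bbbba => abba => ba

aa->; aaa->aa; ab->; bb->a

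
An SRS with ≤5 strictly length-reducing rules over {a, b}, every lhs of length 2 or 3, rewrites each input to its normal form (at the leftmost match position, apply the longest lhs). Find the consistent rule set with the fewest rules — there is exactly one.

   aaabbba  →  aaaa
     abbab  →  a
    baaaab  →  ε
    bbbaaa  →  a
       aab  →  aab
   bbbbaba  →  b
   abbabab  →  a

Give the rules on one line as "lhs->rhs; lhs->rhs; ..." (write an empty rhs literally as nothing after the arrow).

  | aaabbba => aaaba => aaaa
  | abbab => abb => a
  | baaaab => baab => bb => ε
  | bbbaaa => baaa => ba => a

ba->a; baa->b; bb->; bba->b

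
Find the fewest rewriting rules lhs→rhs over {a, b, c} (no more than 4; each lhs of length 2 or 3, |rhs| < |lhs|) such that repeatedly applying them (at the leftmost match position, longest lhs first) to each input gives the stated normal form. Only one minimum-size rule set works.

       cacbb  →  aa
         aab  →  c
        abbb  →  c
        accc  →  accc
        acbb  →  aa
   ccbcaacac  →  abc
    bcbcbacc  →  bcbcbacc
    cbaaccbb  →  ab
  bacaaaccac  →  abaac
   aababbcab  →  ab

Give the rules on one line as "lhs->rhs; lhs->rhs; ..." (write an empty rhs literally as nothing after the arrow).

  | cacbb => acbb => aca => aa
  | aab => c
  | abbb => aab => c
  | accc

aaa->bb; aab->c; bb->a; ca->a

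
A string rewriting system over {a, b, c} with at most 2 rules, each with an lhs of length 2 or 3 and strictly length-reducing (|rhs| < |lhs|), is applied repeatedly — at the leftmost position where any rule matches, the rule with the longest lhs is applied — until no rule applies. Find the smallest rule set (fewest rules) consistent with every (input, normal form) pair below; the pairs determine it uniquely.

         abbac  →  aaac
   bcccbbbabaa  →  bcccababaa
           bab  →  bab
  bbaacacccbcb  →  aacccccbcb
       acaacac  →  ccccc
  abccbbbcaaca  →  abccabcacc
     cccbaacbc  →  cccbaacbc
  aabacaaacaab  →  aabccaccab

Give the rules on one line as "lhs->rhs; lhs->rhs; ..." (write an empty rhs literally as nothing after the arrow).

  | abbac => aaac
  | bcccbbbabaa => bcccababaa
  | bab
  | bbaacacccbcb => aaacacccbcb => aacccccbcb

aca->cc; bb->a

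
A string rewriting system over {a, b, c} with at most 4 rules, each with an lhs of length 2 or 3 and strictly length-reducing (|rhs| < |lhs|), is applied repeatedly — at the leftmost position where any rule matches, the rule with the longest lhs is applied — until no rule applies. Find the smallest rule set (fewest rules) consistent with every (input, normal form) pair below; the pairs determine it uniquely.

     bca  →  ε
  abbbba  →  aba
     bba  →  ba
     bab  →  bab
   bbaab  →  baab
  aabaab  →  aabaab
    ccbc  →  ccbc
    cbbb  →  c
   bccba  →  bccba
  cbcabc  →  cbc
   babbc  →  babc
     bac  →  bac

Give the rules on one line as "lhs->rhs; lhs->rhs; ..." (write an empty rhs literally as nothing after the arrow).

bb->b; bbb->; bca->

  | bca => ε
  | abbbba => aba
  | bba => ba
  | bab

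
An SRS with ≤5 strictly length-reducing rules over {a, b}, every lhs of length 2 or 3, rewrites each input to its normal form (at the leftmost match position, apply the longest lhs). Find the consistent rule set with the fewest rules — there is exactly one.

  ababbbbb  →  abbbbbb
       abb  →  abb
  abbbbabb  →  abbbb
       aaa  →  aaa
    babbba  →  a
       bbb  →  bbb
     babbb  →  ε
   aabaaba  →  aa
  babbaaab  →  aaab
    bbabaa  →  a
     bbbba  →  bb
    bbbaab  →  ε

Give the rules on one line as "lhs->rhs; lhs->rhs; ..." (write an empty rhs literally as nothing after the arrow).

  | ababbbbb => abbbbbb
  | abb
  | abbbbabb => abbbb
  | aaa

aba->ab; ba->; bab->ba; bba->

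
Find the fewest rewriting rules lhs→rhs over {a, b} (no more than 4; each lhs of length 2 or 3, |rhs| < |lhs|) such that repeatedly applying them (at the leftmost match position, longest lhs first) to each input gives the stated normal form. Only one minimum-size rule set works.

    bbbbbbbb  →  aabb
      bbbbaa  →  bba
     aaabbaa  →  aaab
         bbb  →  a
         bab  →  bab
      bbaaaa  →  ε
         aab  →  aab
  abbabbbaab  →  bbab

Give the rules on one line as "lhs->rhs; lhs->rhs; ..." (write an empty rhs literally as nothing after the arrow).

aba->bb; baa->; bbb->a

  | bbbbbbbb => abbbbb => aabb
  | bbbbaa => abaa => bba
  | aaabbaa => aaab
  | bbb => a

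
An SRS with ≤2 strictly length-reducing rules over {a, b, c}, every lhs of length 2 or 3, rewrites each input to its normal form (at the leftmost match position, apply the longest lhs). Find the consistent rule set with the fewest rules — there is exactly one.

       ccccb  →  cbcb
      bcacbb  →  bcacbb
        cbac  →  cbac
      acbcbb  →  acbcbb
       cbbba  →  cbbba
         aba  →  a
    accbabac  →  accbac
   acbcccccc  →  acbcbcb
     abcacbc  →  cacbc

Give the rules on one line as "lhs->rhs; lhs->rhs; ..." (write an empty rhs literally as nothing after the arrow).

ab->; ccc->cb

  | ccccb => cbcb
  | bcacbb
  | cbac
  | acbcbb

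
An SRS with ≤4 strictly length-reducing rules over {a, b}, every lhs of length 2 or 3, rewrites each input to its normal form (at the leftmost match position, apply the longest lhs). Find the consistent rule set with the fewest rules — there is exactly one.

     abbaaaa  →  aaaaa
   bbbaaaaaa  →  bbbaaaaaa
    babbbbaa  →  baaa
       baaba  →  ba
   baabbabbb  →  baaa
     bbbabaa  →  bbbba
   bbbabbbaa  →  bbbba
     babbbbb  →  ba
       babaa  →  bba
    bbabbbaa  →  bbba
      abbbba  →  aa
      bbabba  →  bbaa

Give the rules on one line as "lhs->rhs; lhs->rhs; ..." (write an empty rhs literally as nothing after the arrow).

  | abbaaaa => aaaaa
  | bbbaaaaaa
  | babbbbaa => babbaa => baaa
  | baaba => bab => ba

ab->a; aba->b; abb->a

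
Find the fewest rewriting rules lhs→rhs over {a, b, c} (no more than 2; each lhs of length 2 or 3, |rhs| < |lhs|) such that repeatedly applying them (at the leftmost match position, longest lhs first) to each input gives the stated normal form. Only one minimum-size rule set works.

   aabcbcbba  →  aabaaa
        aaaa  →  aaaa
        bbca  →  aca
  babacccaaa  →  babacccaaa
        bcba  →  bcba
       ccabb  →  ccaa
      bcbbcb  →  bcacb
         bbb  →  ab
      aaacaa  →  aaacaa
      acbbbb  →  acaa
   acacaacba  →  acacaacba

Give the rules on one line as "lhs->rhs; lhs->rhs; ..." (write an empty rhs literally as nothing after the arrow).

bb->a; cbc->a

  | aabcbcbba => aababba => aabaaa
  | aaaa
  | bbca => aca
  | babacccaaa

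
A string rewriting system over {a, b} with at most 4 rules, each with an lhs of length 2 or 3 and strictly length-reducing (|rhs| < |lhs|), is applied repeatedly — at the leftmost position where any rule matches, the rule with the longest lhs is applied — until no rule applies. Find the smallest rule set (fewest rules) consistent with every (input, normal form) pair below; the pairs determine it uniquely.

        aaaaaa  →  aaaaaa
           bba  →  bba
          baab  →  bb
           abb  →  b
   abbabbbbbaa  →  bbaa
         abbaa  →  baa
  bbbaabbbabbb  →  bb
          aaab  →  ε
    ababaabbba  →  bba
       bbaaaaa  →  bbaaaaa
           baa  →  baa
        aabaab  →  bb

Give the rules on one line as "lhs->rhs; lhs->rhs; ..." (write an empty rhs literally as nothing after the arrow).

  | aaaaaa
  | bba
  | baab => bb
  | abb => b

aab->b; ab->; bbb->bb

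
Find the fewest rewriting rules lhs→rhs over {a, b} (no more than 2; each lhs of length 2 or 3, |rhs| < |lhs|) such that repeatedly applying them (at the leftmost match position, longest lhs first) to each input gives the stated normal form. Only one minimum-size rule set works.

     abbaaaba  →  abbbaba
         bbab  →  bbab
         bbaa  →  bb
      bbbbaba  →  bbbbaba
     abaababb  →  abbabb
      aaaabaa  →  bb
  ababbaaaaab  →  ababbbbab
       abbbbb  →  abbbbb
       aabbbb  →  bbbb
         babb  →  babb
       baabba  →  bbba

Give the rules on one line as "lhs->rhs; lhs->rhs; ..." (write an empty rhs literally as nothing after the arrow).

  | abbaaaba => abbbaba
  | bbab
  | bbaa => bb
  | bbbbaba

aa->; aaa->ba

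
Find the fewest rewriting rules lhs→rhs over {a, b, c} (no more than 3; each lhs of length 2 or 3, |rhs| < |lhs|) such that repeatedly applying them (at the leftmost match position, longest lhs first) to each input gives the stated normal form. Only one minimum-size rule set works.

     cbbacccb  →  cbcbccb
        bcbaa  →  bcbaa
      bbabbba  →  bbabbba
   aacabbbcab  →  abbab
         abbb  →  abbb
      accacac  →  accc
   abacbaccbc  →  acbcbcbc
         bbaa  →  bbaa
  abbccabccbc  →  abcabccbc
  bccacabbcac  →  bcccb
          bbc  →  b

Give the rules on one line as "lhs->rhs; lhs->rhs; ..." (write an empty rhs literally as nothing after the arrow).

aca->; bac->cb; bbc->b

  | cbbacccb => cbcbccb
  | bcbaa
  | bbabbba
  | aacabbbcab => abbbcab => abbab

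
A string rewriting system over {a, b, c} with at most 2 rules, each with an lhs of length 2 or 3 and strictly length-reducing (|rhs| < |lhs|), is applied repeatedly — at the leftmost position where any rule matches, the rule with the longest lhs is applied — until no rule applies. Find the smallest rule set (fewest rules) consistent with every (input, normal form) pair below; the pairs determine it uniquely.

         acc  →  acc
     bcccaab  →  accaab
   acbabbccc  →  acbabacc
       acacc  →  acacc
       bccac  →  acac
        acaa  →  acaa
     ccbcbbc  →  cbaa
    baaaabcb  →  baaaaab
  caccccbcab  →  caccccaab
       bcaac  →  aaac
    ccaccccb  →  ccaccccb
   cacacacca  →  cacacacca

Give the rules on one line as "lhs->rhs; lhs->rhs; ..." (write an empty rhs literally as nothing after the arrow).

bc->a; cab->ba

  | acc
  | bcccaab => accaab
  | acbabbccc => acbabacc
  | acacc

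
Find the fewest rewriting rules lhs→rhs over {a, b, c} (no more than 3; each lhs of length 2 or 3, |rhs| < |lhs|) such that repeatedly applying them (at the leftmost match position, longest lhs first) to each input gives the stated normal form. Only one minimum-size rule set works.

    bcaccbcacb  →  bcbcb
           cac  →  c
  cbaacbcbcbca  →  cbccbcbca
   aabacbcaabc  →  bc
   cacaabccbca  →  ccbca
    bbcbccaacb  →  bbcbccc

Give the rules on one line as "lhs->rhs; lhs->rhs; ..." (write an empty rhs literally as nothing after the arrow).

  | bcaccbcacb => bcbcacb => bcbcb
  | cac => c
  | cbaacbcbcbca => cbabcbcbca => cbccbcbca
  | aabacbcaabc => acacbcaabc => acbcaabc => bcaabc => bcacc => bc

ab->c; ac->; acc->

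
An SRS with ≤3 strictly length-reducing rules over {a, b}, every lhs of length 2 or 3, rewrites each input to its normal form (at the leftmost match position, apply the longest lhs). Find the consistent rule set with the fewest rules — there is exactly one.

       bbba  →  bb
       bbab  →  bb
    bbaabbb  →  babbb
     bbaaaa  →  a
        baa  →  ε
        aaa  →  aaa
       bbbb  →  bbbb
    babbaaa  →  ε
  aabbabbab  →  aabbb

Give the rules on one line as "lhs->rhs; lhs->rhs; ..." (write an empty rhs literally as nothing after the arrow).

aba->a; baa->; bba->b

  | bbba => bb
  | bbab => bb
  | bbaabbb => babbb
  | bbaaaa => baaa => a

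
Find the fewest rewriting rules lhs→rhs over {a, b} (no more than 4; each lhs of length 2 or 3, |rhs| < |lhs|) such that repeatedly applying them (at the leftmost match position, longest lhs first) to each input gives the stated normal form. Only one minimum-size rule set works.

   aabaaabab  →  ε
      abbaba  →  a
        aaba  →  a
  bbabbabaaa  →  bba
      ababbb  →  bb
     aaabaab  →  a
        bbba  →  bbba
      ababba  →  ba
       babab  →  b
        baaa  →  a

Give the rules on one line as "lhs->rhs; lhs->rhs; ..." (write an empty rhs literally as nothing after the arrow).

aab->; ab->a; baa->; bab->b

  | aabaaabab => aaabab => aab => ε
  | abbaba => ababa => aaba => a
  | aaba => a
  | bbabbabaaa => bbbabaaa => bbbaaa => bba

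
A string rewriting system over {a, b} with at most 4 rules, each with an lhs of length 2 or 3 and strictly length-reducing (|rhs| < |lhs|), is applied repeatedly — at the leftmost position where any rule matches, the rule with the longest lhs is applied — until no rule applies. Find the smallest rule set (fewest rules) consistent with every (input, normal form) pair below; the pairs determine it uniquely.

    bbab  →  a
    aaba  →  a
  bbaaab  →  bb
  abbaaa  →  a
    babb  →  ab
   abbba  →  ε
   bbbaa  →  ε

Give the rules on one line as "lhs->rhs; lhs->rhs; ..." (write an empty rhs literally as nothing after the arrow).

aa->; aaa->b; ba->a; bab->a

  | bbab => ba => a
  | aaba => ba => a
  | bbaaab => baaab => aaab => bb
  | abbaaa => abaaa => aaaa => ba => a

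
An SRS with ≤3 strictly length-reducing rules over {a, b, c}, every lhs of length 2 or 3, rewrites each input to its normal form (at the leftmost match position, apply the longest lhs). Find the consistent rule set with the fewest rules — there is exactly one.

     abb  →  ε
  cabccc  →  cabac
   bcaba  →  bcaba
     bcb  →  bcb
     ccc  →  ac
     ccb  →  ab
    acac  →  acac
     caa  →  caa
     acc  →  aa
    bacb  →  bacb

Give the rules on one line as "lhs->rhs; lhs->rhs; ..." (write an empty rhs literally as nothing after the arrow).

  | abb => ε
  | cabccc => cabac
  | bcaba
  | bcb

abb->; cc->a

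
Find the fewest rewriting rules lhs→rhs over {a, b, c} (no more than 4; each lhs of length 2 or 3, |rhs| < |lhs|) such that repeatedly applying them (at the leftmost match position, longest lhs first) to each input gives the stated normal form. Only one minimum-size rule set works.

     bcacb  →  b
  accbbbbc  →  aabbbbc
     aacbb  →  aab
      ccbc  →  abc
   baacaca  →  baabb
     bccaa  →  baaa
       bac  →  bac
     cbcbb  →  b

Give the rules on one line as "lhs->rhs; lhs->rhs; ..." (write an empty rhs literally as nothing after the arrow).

bcb->; ca->b; cb->; cc->a

  | bcacb => bbcb => b
  | accbbbbc => aabbbbc
  | aacbb => aab
  | ccbc => abc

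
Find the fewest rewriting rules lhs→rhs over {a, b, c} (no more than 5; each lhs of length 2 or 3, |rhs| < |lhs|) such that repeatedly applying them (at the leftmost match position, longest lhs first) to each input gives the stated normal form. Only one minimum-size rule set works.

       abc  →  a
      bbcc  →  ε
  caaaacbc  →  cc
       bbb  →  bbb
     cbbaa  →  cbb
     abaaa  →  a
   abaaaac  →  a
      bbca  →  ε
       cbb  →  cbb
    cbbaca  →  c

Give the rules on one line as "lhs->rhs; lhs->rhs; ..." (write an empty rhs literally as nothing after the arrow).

ba->; baa->b; bc->; ca->c

  | abc => a
  | bbcc => bc => ε
  | caaaacbc => caaacbc => caacbc => cacbc => ccbc => cc
  | bbb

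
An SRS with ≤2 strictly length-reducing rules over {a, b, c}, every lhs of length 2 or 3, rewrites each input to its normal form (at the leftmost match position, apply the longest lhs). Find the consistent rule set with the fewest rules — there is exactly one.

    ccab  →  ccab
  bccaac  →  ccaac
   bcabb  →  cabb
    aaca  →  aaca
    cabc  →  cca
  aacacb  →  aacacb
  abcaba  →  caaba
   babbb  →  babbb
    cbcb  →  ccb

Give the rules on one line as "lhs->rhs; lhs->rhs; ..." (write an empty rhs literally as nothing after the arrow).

  | ccab
  | bccaac => ccaac
  | bcabb => cabb
  | aaca

abc->ca; bc->c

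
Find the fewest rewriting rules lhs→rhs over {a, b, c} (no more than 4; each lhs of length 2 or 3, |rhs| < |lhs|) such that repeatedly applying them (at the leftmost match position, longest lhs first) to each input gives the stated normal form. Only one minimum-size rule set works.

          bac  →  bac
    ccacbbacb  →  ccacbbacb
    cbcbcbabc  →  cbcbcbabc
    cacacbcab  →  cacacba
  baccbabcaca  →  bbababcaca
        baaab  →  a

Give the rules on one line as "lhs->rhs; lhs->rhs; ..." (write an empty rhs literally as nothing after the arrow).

acc->ba; baa->c; cab->a

  | bac
  | ccacbbacb
  | cbcbcbabc
  | cacacbcab => cacacba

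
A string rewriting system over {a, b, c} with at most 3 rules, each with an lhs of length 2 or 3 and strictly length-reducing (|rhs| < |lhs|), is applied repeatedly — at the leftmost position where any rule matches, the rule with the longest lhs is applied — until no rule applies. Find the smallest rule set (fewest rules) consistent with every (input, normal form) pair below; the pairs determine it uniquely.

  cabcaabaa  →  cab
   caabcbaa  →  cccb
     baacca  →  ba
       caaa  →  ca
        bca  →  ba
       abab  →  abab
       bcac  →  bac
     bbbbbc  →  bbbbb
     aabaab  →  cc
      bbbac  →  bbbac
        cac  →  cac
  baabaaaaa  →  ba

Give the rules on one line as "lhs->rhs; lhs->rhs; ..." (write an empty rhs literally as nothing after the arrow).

  | cabcaabaa => cabaabaa => cabcaa => cabaa => cab
  | caabcbaa => cccbaa => cccb
  | baacca => bcca => bca => ba
  | caaa => ca

aa->; aab->c; bc->b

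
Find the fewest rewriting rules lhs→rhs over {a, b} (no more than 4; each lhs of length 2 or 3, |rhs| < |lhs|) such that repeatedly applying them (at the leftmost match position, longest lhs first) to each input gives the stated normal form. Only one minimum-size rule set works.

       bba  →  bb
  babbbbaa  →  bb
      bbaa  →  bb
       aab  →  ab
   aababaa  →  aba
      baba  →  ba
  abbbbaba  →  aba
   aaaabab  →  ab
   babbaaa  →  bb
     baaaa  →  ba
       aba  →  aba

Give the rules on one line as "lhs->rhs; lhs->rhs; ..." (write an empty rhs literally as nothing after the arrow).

aa->a; bab->b; bba->bb; bbb->b

  | bba => bb
  | babbbbaa => bbbbaa => bbaa => bba => bb
  | bbaa => bba => bb
  | aab => ab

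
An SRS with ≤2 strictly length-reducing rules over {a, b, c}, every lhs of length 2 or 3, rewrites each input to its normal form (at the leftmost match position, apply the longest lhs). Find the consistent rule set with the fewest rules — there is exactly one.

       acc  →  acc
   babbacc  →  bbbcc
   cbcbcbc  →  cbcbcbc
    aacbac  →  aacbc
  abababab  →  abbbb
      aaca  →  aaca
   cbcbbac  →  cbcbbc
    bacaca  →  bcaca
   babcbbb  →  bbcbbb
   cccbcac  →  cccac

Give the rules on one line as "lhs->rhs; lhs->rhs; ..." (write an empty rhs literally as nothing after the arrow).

  | acc
  | babbacc => bbbacc => bbbcc
  | cbcbcbc
  | aacbac => aacbc

ba->b; ccb->c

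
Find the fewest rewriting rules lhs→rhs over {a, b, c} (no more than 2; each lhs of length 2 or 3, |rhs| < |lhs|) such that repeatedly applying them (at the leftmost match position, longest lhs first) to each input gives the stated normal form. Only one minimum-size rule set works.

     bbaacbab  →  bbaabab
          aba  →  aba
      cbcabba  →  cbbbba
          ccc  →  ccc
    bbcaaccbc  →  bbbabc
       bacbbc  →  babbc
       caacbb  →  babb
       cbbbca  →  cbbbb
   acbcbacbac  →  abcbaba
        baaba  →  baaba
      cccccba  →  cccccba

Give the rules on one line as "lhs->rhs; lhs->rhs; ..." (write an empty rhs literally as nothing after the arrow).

ac->a; ca->b

  | bbaacbab => bbaabab
  | aba
  | cbcabba => cbbbba
  | ccc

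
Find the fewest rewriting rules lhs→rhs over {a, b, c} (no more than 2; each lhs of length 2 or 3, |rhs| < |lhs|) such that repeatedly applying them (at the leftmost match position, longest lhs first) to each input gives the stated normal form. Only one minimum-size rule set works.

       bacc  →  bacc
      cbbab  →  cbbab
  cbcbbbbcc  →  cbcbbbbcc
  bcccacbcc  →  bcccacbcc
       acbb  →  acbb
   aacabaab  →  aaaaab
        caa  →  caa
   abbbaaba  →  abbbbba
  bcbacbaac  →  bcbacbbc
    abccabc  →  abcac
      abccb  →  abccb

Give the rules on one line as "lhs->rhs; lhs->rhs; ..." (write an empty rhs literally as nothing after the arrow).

baa->bb; cab->a

  | bacc
  | cbbab
  | cbcbbbbcc
  | bcccacbcc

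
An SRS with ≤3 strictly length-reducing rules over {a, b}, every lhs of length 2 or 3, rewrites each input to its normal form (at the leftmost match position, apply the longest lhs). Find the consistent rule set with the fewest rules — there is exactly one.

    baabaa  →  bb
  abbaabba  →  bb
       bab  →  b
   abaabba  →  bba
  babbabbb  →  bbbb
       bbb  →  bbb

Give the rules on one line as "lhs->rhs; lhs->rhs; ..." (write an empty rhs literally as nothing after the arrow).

ab->; aba->b

  | baabaa => baba => bb
  | abbaabba => baabba => baba => bb
  | bab => b
  | abaabba => babba => bba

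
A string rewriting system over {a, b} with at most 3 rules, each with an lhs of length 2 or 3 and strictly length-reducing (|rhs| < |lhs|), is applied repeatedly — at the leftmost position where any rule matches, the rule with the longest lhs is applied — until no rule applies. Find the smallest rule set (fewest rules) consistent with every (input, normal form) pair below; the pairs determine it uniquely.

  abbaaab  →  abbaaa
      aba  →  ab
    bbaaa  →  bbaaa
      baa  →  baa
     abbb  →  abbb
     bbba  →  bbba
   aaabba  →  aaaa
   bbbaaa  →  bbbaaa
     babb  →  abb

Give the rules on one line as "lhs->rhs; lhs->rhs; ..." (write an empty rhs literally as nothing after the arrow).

aab->aa; aba->ab; bab->ab

  | abbaaab => abbaaa
  | aba => ab
  | bbaaa
  | baa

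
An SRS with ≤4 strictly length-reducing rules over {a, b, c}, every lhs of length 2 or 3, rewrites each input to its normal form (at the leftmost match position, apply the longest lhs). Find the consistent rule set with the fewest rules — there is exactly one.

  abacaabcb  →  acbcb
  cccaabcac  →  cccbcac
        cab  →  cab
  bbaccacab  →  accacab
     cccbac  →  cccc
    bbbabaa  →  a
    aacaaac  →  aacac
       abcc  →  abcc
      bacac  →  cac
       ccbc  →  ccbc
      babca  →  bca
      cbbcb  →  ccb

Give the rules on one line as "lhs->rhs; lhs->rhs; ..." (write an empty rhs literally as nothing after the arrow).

ba->; bb->; caa->c

  | abacaabcb => acaabcb => acbcb
  | cccaabcac => cccbcac
  | cab
  | bbaccacab => accacab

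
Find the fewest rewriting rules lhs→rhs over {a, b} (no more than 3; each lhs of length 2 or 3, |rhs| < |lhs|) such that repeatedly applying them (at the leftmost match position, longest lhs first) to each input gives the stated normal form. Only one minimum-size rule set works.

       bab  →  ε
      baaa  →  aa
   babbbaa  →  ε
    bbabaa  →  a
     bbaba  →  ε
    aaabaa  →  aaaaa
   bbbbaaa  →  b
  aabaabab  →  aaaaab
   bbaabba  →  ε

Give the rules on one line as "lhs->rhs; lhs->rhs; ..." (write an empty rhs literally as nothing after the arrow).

  | bab => ε
  | baaa => aa
  | babbbaa => bbaa => ba => ε
  | bbabaa => baa => a

aba->aa; ba->; bab->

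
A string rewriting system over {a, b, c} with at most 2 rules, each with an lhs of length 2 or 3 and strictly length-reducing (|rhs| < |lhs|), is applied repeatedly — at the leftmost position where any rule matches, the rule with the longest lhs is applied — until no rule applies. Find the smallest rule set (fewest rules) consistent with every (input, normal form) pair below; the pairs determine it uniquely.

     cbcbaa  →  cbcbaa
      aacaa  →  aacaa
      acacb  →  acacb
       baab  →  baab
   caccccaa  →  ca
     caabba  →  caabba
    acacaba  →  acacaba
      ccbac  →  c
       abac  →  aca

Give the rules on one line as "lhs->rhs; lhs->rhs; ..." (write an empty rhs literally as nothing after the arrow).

  | cbcbaa
  | aacaa
  | acacb
  | baab

bac->ca; cca->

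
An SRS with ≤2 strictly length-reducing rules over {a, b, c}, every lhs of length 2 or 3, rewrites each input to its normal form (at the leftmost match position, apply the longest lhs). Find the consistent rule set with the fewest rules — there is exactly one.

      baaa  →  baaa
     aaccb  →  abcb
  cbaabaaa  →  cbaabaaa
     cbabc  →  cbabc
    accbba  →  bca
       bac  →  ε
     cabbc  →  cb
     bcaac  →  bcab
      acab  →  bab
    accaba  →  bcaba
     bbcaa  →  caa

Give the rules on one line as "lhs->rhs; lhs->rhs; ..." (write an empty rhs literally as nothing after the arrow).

ac->b; bb->

  | baaa
  | aaccb => abcb
  | cbaabaaa
  | cbabc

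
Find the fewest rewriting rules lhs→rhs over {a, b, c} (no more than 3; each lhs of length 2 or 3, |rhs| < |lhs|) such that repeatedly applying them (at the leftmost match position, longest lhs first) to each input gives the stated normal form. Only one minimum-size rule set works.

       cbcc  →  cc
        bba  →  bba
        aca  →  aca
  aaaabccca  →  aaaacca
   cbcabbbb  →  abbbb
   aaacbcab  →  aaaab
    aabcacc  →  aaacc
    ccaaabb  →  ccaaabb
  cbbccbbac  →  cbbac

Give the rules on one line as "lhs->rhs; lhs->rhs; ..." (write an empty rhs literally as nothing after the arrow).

  | cbcc => cc
  | bba
  | aca
  | aaaabccca => aaaacca

bc->; cab->ab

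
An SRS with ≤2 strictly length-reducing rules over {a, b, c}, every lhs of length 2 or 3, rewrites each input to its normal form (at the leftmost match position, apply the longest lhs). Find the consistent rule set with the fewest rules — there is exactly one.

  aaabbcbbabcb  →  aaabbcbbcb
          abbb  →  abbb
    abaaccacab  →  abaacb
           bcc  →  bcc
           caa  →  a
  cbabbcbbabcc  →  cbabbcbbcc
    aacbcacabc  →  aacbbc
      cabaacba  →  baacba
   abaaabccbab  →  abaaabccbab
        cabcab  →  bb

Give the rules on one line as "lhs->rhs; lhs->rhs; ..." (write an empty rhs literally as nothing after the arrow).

  | aaabbcbbabcb => aaabbcbbcb
  | abbb
  | abaaccacab => abaaccab => abaacb
  | bcc

bba->b; ca->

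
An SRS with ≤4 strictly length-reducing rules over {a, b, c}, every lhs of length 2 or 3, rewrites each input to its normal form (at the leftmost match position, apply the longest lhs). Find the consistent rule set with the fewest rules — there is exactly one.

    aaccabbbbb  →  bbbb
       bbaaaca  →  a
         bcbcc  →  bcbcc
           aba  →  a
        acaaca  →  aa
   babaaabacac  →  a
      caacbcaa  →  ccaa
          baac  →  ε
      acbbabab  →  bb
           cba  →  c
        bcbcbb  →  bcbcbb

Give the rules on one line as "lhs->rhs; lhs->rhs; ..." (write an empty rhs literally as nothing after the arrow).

  | aaccabbbbb => acabbbbb => abbbbb => bbbb
  | bbaaaca => baaca => aca => a
  | bcbcc
  | aba => a

ab->; ac->; ba->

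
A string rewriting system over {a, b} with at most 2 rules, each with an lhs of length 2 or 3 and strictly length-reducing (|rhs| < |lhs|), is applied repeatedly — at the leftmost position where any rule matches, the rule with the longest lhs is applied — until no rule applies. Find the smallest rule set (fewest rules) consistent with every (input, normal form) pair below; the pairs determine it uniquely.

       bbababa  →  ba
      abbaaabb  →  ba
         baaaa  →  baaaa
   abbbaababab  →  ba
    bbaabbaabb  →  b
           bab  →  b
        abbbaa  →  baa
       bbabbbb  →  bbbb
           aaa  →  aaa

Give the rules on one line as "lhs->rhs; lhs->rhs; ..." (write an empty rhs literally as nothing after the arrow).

ab->; bba->ba

  | bbababa => bababa => baba => ba
  | abbaaabb => baaabb => baab => ba
  | baaaa
  | abbbaababab => bbaababab => baababab => baabab => baab => ba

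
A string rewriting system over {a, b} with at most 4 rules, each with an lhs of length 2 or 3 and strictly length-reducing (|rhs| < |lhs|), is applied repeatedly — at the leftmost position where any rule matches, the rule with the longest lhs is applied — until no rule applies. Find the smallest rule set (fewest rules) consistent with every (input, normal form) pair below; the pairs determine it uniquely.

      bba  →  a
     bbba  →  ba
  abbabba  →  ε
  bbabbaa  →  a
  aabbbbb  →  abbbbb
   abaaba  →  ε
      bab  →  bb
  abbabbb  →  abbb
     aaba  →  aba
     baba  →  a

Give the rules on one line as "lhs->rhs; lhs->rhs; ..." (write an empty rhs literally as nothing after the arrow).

  | bba => a
  | bbba => ba
  | abbabba => aabba => abba => aa => ε
  | bbabbaa => abbaa => aaa => a

aa->; aab->ab; bab->bb; bba->a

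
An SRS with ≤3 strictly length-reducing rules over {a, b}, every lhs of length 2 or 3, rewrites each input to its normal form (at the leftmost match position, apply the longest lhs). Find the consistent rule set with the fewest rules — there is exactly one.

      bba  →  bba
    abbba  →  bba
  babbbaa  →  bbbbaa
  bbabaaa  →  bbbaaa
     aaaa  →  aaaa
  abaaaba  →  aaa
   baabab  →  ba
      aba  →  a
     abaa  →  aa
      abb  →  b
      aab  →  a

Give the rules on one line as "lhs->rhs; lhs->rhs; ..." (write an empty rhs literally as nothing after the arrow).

  | bba
  | abbba => bba
  | babbbaa => bbbbaa
  | bbabaaa => bbbaaa

ab->; bab->bb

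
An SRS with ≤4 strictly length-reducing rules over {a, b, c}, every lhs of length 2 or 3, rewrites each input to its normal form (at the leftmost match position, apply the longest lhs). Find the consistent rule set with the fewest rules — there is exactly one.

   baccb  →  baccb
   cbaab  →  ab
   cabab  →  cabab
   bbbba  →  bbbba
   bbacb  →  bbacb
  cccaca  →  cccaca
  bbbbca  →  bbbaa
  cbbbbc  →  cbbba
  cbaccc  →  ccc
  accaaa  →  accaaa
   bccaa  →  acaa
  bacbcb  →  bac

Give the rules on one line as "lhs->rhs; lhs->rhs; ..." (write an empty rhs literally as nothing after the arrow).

  | baccb
  | cbaab => ab
  | cabab
  | bbbba

bc->a; bcb->; cba->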